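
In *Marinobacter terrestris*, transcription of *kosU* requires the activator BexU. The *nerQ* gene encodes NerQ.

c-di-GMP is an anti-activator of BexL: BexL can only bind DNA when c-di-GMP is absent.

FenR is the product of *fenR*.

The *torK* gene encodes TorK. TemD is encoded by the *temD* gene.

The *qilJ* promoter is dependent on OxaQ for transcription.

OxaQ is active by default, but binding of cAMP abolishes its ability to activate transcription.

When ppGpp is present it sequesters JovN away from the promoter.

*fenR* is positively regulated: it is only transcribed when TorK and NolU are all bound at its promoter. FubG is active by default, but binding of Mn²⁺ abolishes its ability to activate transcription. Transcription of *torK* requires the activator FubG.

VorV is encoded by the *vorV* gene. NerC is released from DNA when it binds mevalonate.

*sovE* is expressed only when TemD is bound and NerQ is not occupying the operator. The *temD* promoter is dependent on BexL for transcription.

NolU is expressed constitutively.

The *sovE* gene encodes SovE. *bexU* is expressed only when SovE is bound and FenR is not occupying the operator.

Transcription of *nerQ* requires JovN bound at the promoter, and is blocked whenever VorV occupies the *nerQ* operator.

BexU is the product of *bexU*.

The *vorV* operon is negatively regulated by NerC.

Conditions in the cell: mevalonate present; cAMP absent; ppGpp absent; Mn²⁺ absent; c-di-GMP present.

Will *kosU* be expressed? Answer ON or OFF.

Mevalonate is present, so NerC is inactive.
With no repressor bound, *vorV* is transcribed.
So VorV is produced and active.
ppGpp is absent, so JovN is active.
With repressor VorV bound, *nerQ* is not transcribed.
So NerQ is not produced.
c-di-GMP is present, so BexL is inactive.
Required activator BexL is absent, so *temD* is not transcribed.
So TemD is not produced.
Required activator TemD is absent, so *sovE* is not transcribed.
So SovE is not produced.
Mn²⁺ is absent, so FubG is active.
No repressor is bound and FubG is active, so *torK* is transcribed.
So TorK is produced and active.
NolU is produced constitutively and is active.
No repressor is bound and TorK and NolU are active, so *fenR* is transcribed.
So FenR is produced and active.
With repressor FenR bound, *bexU* is not transcribed.
So BexU is not produced.
Required activator BexU is absent, so *kosU* is not transcribed.

OFF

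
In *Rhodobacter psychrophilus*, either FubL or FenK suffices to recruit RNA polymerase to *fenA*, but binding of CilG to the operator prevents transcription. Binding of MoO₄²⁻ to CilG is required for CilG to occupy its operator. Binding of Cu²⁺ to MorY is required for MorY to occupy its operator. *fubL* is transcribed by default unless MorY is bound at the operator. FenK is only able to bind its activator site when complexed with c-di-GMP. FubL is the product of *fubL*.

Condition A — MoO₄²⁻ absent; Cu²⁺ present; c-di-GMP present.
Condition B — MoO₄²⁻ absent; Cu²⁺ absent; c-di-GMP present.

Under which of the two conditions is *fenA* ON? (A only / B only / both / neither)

both

Condition A:
MoO₄²⁻ is absent, so CilG is inactive.
Cu²⁺ is present, so MorY is active.
With repressor MorY bound, *fubL* is not transcribed.
So FubL is not produced.
c-di-GMP is present, so FenK is active.
Activator FenK is present, so *fenA* is transcribed.
→ *fenA* is ON in A.
Condition B:
MoO₄²⁻ is absent, so CilG is inactive.
Cu²⁺ is absent, so MorY is inactive.
With no repressor bound, *fubL* is transcribed.
So FubL is produced and active.
c-di-GMP is present, so FenK is active.
Activator FubL is present, so *fenA* is transcribed.
→ *fenA* is ON in B.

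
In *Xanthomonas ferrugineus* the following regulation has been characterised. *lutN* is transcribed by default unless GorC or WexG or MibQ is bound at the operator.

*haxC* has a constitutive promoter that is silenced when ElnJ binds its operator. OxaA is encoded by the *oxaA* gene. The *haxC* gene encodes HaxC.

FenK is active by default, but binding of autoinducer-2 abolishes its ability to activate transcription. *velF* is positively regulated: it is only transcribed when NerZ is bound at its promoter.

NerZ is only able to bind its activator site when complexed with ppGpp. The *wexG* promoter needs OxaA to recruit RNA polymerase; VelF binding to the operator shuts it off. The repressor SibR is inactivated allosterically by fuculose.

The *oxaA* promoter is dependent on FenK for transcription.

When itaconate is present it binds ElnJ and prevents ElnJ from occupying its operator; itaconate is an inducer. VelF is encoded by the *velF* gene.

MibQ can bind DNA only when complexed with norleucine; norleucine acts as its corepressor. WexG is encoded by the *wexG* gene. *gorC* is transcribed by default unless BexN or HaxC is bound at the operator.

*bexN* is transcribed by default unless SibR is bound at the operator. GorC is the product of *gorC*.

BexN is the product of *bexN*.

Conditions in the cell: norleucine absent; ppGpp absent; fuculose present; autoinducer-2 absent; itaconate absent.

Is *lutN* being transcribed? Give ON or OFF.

Fuculose is present, so SibR is inactive.
With no repressor bound, *bexN* is transcribed.
So BexN is produced and active.
Itaconate is absent, so ElnJ is active.
With repressor ElnJ bound, *haxC* is not transcribed.
So HaxC is not produced.
With repressor BexN bound, *gorC* is not transcribed.
So GorC is not produced.
ppGpp is absent, so NerZ is inactive.
Required activator NerZ is absent, so *velF* is not transcribed.
So VelF is not produced.
Autoinducer-2 is absent, so FenK is active.
No repressor is bound and FenK is active, so *oxaA* is transcribed.
So OxaA is produced and active.
No repressor is bound and OxaA is active, so *wexG* is transcribed.
So WexG is produced and active.
Norleucine is absent, so MibQ is inactive.
With repressor WexG bound, *lutN* is not transcribed.

OFF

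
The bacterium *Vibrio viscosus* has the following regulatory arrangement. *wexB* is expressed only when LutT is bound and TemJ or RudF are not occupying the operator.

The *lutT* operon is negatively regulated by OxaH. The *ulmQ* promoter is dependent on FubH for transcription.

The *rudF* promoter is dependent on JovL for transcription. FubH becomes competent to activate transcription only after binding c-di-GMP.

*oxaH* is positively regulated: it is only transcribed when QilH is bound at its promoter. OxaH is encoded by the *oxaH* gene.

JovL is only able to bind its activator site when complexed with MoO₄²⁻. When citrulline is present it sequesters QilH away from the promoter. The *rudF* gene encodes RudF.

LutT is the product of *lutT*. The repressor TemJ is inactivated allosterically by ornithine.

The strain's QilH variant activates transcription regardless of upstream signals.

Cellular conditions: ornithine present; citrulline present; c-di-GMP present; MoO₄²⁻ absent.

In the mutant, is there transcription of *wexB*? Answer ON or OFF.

QilH is constitutively active in this strain.
No repressor is bound and QilH is active, so *oxaH* is transcribed.
So OxaH is produced and active.
With repressor OxaH bound, *lutT* is not transcribed.
So LutT is not produced.
Ornithine is present, so TemJ is inactive.
MoO₄²⁻ is absent, so JovL is inactive.
Required activator JovL is absent, so *rudF* is not transcribed.
So RudF is not produced.
Required activator LutT is absent, so *wexB* is not transcribed.

OFF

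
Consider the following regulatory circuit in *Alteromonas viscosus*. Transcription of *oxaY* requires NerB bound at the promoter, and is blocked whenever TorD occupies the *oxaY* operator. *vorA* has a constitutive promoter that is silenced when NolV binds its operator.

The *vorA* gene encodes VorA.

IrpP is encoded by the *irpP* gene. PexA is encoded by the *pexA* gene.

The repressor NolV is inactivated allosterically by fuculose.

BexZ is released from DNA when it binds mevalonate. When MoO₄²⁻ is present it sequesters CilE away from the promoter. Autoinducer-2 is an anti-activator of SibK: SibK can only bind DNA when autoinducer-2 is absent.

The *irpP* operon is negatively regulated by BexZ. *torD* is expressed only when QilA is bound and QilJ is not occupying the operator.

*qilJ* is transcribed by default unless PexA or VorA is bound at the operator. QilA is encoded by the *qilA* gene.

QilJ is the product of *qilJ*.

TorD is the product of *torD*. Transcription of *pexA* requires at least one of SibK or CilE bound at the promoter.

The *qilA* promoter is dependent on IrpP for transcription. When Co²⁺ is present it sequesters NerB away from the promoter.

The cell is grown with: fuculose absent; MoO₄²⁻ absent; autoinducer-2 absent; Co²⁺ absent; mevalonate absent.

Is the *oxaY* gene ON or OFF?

ON

Co²⁺ is absent, so NerB is active.
Autoinducer-2 is absent, so SibK is active.
MoO₄²⁻ is absent, so CilE is active.
Activator SibK is present, so *pexA* is transcribed.
So PexA is produced and active.
Fuculose is absent, so NolV is active.
With repressor NolV bound, *vorA* is not transcribed.
So VorA is not produced.
With repressor PexA bound, *qilJ* is not transcribed.
So QilJ is not produced.
Mevalonate is absent, so BexZ is active.
With repressor BexZ bound, *irpP* is not transcribed.
So IrpP is not produced.
Required activator IrpP is absent, so *qilA* is not transcribed.
So QilA is not produced.
Required activator QilA is absent, so *torD* is not transcribed.
So TorD is not produced.
No repressor is bound and NerB is active, so *oxaY* is transcribed.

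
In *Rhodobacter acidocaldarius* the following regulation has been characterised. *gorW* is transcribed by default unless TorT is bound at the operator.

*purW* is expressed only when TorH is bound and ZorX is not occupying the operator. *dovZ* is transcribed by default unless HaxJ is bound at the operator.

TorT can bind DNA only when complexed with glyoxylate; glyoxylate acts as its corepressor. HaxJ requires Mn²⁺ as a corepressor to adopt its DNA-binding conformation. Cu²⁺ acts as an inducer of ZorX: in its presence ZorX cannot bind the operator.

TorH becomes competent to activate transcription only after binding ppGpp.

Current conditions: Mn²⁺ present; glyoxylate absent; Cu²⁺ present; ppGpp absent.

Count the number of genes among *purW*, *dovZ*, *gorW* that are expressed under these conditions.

ppGpp is absent, so TorH is inactive.
Cu²⁺ is present, so ZorX is inactive.
Required activator TorH is absent, so *purW* is not transcribed.
→ *purW* is OFF.
Mn²⁺ is present, so HaxJ is active.
With repressor HaxJ bound, *dovZ* is not transcribed.
→ *dovZ* is OFF.
Glyoxylate is absent, so TorT is inactive.
With no repressor bound, *gorW* is transcribed.
→ *gorW* is ON.
1 of the 3 genes is transcribed.

1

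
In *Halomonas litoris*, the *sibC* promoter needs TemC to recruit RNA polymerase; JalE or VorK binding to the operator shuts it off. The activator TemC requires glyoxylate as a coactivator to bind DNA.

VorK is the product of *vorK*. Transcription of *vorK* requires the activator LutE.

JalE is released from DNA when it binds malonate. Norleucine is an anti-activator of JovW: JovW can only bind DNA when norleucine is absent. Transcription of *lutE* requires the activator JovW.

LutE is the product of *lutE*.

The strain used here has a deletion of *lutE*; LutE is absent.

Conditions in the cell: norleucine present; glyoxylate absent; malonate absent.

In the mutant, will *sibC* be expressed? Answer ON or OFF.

Malonate is absent, so JalE is active.
Glyoxylate is absent, so TemC is inactive.
LutE is non-functional in this strain, so it has no effect.
Required activator LutE is absent, so *vorK* is not transcribed.
So VorK is not produced.
With repressor JalE bound, *sibC* is not transcribed.

OFF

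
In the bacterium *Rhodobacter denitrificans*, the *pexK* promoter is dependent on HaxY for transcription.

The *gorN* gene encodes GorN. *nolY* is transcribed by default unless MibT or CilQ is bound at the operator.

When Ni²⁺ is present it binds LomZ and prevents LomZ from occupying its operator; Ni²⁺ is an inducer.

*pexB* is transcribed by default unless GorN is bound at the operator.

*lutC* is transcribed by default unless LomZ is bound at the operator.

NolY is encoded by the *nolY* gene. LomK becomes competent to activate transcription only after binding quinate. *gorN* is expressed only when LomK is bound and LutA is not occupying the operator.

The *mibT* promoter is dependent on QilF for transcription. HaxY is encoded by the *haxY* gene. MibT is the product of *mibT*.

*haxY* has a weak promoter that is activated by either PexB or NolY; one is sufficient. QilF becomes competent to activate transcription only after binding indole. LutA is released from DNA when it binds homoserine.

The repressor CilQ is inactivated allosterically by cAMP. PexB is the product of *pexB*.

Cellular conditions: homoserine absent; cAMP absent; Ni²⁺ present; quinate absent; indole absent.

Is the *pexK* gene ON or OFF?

Quinate is absent, so LomK is inactive.
Homoserine is absent, so LutA is active.
With repressor LutA bound, *gorN* is not transcribed.
So GorN is not produced.
With no repressor bound, *pexB* is transcribed.
So PexB is produced and active.
Indole is absent, so QilF is inactive.
Required activator QilF is absent, so *mibT* is not transcribed.
So MibT is not produced.
cAMP is absent, so CilQ is active.
With repressor CilQ bound, *nolY* is not transcribed.
So NolY is not produced.
Activator PexB is present, so *haxY* is transcribed.
So HaxY is produced and active.
No repressor is bound and HaxY is active, so *pexK* is transcribed.

ON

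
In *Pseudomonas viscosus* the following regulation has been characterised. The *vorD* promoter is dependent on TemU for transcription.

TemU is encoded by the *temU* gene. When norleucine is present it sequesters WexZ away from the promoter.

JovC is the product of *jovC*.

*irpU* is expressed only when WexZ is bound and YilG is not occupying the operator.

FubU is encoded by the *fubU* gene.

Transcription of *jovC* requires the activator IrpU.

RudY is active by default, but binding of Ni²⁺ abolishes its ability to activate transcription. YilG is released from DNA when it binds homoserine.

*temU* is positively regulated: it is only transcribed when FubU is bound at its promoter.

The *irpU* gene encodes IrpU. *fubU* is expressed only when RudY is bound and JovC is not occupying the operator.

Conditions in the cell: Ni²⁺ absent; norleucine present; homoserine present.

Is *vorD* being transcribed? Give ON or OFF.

ON

Homoserine is present, so YilG is inactive.
Norleucine is present, so WexZ is inactive.
Required activator WexZ is absent, so *irpU* is not transcribed.
So IrpU is not produced.
Required activator IrpU is absent, so *jovC* is not transcribed.
So JovC is not produced.
Ni²⁺ is absent, so RudY is active.
No repressor is bound and RudY is active, so *fubU* is transcribed.
So FubU is produced and active.
No repressor is bound and FubU is active, so *temU* is transcribed.
So TemU is produced and active.
No repressor is bound and TemU is active, so *vorD* is transcribed.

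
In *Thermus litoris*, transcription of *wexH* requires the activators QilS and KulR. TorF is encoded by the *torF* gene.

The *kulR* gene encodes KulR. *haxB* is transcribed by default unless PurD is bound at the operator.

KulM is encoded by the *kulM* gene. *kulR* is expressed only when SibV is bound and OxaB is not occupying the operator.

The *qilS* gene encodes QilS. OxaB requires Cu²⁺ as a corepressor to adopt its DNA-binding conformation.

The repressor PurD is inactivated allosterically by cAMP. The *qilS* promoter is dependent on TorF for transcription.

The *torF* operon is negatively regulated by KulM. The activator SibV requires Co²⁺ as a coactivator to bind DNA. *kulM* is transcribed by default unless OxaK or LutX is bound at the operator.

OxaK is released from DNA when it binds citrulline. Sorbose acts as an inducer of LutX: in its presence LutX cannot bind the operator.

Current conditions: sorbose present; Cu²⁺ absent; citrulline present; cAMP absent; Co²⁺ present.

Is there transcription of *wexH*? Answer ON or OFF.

OFF

Citrulline is present, so OxaK is inactive.
Sorbose is present, so LutX is inactive.
With no repressor bound, *kulM* is transcribed.
So KulM is produced and active.
With repressor KulM bound, *torF* is not transcribed.
So TorF is not produced.
Required activator TorF is absent, so *qilS* is not transcribed.
So QilS is not produced.
Cu²⁺ is absent, so OxaB is inactive.
Co²⁺ is present, so SibV is active.
No repressor is bound and SibV is active, so *kulR* is transcribed.
So KulR is produced and active.
Required activator QilS is absent, so *wexH* is not transcribed.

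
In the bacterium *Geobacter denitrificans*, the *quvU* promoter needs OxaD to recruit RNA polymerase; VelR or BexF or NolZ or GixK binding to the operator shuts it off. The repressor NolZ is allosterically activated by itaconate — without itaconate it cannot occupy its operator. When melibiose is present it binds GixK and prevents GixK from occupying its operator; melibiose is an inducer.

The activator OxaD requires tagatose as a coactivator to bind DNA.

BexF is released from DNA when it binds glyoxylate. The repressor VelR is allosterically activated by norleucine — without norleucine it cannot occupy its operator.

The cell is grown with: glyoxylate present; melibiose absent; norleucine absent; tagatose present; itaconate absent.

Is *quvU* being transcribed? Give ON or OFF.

Norleucine is absent, so VelR is inactive.
Glyoxylate is present, so BexF is inactive.
Itaconate is absent, so NolZ is inactive.
Melibiose is absent, so GixK is active.
Tagatose is present, so OxaD is active.
With repressor GixK bound, *quvU* is not transcribed.

OFF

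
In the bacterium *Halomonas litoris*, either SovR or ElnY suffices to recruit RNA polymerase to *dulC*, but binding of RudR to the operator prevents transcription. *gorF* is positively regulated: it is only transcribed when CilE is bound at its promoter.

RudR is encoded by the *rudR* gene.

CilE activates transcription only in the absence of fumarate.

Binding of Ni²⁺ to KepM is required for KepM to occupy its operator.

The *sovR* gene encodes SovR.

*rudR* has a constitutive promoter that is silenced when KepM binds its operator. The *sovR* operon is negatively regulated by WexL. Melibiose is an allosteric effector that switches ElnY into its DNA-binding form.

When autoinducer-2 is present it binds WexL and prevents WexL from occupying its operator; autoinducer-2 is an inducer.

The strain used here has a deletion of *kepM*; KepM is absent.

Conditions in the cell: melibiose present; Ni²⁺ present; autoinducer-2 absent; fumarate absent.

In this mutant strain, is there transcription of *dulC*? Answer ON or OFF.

OFF

KepM is non-functional in this strain, so it has no effect.
With no repressor bound, *rudR* is transcribed.
So RudR is produced and active.
Autoinducer-2 is absent, so WexL is active.
With repressor WexL bound, *sovR* is not transcribed.
So SovR is not produced.
Melibiose is present, so ElnY is active.
With repressor RudR bound, *dulC* is not transcribed.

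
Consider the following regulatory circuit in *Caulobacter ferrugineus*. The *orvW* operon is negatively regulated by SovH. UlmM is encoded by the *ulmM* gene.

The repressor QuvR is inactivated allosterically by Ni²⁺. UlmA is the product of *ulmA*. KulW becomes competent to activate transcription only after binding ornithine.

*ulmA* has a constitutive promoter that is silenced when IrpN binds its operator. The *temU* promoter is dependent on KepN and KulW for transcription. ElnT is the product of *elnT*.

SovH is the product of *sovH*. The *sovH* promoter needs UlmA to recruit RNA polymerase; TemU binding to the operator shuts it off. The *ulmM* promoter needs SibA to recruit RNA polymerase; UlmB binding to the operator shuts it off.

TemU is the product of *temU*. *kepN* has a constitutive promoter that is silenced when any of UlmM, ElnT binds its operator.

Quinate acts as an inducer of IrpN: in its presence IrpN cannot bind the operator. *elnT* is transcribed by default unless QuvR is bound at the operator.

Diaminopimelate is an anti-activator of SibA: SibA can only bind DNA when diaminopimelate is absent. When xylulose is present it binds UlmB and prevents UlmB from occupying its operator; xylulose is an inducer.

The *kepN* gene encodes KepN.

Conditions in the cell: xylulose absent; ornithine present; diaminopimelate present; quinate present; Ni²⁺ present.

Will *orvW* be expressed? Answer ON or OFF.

Diaminopimelate is present, so SibA is inactive.
Xylulose is absent, so UlmB is active.
With repressor UlmB bound, *ulmM* is not transcribed.
So UlmM is not produced.
Ni²⁺ is present, so QuvR is inactive.
With no repressor bound, *elnT* is transcribed.
So ElnT is produced and active.
With repressor ElnT bound, *kepN* is not transcribed.
So KepN is not produced.
Ornithine is present, so KulW is active.
Required activator KepN is absent, so *temU* is not transcribed.
So TemU is not produced.
Quinate is present, so IrpN is inactive.
With no repressor bound, *ulmA* is transcribed.
So UlmA is produced and active.
No repressor is bound and UlmA is active, so *sovH* is transcribed.
So SovH is produced and active.
With repressor SovH bound, *orvW* is not transcribed.

OFF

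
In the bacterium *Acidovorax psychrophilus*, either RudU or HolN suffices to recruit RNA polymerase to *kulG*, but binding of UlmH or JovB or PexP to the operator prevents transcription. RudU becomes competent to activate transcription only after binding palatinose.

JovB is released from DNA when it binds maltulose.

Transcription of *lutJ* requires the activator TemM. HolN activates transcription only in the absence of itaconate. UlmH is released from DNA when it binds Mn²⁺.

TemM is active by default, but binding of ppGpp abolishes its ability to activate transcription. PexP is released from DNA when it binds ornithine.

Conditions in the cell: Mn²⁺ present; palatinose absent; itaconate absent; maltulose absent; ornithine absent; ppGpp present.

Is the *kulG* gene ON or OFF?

Mn²⁺ is present, so UlmH is inactive.
Palatinose is absent, so RudU is inactive.
Maltulose is absent, so JovB is active.
Itaconate is absent, so HolN is active.
Ornithine is absent, so PexP is active.
With repressor JovB bound, *kulG* is not transcribed.

OFF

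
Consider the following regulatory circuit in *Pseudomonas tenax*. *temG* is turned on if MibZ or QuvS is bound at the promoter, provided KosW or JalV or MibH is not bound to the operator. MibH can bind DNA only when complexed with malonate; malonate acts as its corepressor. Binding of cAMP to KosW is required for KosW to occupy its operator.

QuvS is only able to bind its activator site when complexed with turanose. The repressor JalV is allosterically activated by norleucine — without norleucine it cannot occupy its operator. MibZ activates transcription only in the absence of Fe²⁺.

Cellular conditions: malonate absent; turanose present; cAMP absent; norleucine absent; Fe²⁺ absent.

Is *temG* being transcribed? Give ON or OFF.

ON

cAMP is absent, so KosW is inactive.
Norleucine is absent, so JalV is inactive.
Malonate is absent, so MibH is inactive.
Fe²⁺ is absent, so MibZ is active.
Turanose is present, so QuvS is active.
Activator MibZ is present, so *temG* is transcribed.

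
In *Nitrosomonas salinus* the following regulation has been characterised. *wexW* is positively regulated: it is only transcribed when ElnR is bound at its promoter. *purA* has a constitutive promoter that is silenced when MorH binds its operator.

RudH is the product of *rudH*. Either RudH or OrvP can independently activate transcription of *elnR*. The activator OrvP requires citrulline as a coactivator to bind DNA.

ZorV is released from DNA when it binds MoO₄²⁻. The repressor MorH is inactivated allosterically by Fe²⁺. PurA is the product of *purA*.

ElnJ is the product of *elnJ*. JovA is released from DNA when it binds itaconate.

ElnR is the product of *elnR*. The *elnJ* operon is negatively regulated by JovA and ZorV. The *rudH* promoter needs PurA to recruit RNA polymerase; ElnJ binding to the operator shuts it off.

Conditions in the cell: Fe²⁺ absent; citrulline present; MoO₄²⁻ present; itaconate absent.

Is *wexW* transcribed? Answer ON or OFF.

Fe²⁺ is absent, so MorH is active.
With repressor MorH bound, *purA* is not transcribed.
So PurA is not produced.
Itaconate is absent, so JovA is active.
MoO₄²⁻ is present, so ZorV is inactive.
With repressor JovA bound, *elnJ* is not transcribed.
So ElnJ is not produced.
Required activator PurA is absent, so *rudH* is not transcribed.
So RudH is not produced.
Citrulline is present, so OrvP is active.
Activator OrvP is present, so *elnR* is transcribed.
So ElnR is produced and active.
No repressor is bound and ElnR is active, so *wexW* is transcribed.

ON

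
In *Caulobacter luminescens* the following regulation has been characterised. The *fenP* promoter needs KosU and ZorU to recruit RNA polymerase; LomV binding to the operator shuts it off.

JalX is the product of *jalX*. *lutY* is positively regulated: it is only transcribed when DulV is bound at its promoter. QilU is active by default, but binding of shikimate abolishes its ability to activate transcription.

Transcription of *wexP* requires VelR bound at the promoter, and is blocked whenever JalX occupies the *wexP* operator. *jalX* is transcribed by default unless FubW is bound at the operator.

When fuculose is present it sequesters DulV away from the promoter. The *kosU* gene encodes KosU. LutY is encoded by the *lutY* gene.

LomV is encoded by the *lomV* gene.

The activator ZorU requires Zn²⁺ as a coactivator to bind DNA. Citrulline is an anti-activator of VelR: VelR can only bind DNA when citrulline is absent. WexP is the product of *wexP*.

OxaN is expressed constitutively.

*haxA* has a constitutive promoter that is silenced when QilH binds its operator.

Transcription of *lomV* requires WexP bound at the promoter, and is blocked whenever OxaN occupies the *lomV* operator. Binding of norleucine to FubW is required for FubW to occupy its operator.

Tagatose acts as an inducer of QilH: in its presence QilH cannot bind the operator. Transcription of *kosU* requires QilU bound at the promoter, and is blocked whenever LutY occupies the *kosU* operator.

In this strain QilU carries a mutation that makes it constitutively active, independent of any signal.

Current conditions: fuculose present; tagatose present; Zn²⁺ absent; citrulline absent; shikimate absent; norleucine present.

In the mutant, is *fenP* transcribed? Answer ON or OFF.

Citrulline is absent, so VelR is active.
Norleucine is present, so FubW is active.
With repressor FubW bound, *jalX* is not transcribed.
So JalX is not produced.
No repressor is bound and VelR is active, so *wexP* is transcribed.
So WexP is produced and active.
OxaN is produced constitutively and is active.
With repressor OxaN bound, *lomV* is not transcribed.
So LomV is not produced.
QilU is constitutively active in this strain.
Fuculose is present, so DulV is inactive.
Required activator DulV is absent, so *lutY* is not transcribed.
So LutY is not produced.
No repressor is bound and QilU is active, so *kosU* is transcribed.
So KosU is produced and active.
Zn²⁺ is absent, so ZorU is inactive.
Required activator ZorU is absent, so *fenP* is not transcribed.

OFF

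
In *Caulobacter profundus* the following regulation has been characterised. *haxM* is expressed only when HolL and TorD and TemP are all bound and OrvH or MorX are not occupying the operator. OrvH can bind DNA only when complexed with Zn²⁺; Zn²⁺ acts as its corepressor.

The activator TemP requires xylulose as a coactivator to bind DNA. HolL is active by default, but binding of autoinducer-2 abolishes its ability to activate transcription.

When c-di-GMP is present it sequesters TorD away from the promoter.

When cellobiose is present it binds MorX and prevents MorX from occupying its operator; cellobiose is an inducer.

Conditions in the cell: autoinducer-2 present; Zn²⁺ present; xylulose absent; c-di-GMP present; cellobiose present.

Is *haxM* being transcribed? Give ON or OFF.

OFF

Autoinducer-2 is present, so HolL is inactive.
c-di-GMP is present, so TorD is inactive.
Zn²⁺ is present, so OrvH is active.
Xylulose is absent, so TemP is inactive.
Cellobiose is present, so MorX is inactive.
With repressor OrvH bound, *haxM* is not transcribed.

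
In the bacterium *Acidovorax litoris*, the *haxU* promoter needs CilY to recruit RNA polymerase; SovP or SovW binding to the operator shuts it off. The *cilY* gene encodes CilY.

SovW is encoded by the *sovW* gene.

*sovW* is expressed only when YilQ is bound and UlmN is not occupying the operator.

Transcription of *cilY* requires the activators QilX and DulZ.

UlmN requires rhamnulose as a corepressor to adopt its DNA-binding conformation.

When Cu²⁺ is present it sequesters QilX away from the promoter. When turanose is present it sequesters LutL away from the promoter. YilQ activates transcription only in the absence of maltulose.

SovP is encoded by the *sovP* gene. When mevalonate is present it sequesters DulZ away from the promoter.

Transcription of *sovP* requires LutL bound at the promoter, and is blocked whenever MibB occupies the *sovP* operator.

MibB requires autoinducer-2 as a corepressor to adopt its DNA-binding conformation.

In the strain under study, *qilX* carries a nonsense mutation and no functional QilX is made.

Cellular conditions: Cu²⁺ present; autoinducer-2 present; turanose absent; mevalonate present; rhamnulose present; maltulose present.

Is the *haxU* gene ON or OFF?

OFF

Autoinducer-2 is present, so MibB is active.
Turanose is absent, so LutL is active.
With repressor MibB bound, *sovP* is not transcribed.
So SovP is not produced.
QilX is non-functional in this strain, so it has no effect.
Mevalonate is present, so DulZ is inactive.
Required activator QilX is absent, so *cilY* is not transcribed.
So CilY is not produced.
Maltulose is present, so YilQ is inactive.
Rhamnulose is present, so UlmN is active.
With repressor UlmN bound, *sovW* is not transcribed.
So SovW is not produced.
Required activator CilY is absent, so *haxU* is not transcribed.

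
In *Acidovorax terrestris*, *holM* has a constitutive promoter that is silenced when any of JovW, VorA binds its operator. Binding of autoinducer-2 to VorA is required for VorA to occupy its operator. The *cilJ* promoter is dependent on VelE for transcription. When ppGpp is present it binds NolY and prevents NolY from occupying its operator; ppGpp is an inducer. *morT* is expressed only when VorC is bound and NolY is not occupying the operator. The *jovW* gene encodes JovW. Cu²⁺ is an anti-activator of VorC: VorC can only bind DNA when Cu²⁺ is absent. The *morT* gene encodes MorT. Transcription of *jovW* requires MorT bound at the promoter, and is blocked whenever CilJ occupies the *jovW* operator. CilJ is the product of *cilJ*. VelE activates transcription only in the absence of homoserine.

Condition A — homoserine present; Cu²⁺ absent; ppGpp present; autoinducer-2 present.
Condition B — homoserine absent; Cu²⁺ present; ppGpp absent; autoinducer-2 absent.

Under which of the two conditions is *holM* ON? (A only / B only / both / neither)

B only

Condition A:
Homoserine is present, so VelE is inactive.
Required activator VelE is absent, so *cilJ* is not transcribed.
So CilJ is not produced.
Cu²⁺ is absent, so VorC is active.
ppGpp is present, so NolY is inactive.
No repressor is bound and VorC is active, so *morT* is transcribed.
So MorT is produced and active.
No repressor is bound and MorT is active, so *jovW* is transcribed.
So JovW is produced and active.
Autoinducer-2 is present, so VorA is active.
With repressor JovW bound, *holM* is not transcribed.
→ *holM* is OFF in A.
Condition B:
Homoserine is absent, so VelE is active.
No repressor is bound and VelE is active, so *cilJ* is transcribed.
So CilJ is produced and active.
Cu²⁺ is present, so VorC is inactive.
ppGpp is absent, so NolY is active.
With repressor NolY bound, *morT* is not transcribed.
So MorT is not produced.
With repressor CilJ bound, *jovW* is not transcribed.
So JovW is not produced.
Autoinducer-2 is absent, so VorA is inactive.
With no repressor bound, *holM* is transcribed.
→ *holM* is ON in B.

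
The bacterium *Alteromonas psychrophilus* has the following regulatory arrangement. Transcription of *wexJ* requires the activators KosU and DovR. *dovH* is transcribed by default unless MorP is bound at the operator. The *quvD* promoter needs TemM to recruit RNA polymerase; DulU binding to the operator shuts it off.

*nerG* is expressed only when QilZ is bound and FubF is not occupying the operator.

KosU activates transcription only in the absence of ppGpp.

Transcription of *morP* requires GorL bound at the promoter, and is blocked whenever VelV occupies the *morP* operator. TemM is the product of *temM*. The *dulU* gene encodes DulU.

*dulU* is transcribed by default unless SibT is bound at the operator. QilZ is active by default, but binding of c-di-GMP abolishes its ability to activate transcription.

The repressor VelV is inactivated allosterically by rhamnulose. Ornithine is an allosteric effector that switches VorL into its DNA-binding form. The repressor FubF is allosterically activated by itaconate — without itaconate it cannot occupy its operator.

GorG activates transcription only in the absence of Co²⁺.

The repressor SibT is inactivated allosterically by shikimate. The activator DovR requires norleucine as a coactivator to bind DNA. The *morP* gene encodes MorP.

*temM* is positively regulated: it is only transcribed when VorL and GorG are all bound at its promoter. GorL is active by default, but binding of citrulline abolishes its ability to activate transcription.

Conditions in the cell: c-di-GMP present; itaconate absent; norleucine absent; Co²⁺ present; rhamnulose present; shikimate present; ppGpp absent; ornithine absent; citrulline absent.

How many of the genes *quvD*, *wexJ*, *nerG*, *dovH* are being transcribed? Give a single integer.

Ornithine is absent, so VorL is inactive.
Co²⁺ is present, so GorG is inactive.
Required activator VorL is absent, so *temM* is not transcribed.
So TemM is not produced.
Shikimate is present, so SibT is inactive.
With no repressor bound, *dulU* is transcribed.
So DulU is produced and active.
With repressor DulU bound, *quvD* is not transcribed.
→ *quvD* is OFF.
ppGpp is absent, so KosU is active.
Norleucine is absent, so DovR is inactive.
Required activator DovR is absent, so *wexJ* is not transcribed.
→ *wexJ* is OFF.
c-di-GMP is present, so QilZ is inactive.
Itaconate is absent, so FubF is inactive.
Required activator QilZ is absent, so *nerG* is not transcribed.
→ *nerG* is OFF.
Citrulline is absent, so GorL is active.
Rhamnulose is present, so VelV is inactive.
No repressor is bound and GorL is active, so *morP* is transcribed.
So MorP is produced and active.
With repressor MorP bound, *dovH* is not transcribed.
→ *dovH* is OFF.
0 of the 4 genes are transcribed.

0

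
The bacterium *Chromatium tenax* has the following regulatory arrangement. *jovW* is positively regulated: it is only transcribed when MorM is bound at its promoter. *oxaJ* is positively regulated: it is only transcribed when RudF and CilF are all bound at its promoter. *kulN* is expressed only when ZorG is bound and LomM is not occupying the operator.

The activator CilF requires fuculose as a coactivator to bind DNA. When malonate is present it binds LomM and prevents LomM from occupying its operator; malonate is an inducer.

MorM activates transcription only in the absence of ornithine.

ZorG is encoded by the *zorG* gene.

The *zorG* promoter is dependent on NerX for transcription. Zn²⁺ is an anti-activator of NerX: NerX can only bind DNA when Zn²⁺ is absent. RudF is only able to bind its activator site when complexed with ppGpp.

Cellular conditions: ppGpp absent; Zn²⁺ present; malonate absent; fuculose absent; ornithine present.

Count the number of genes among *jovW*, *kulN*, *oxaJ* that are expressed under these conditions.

0

Ornithine is present, so MorM is inactive.
Required activator MorM is absent, so *jovW* is not transcribed.
→ *jovW* is OFF.
Malonate is absent, so LomM is active.
Zn²⁺ is present, so NerX is inactive.
Required activator NerX is absent, so *zorG* is not transcribed.
So ZorG is not produced.
With repressor LomM bound, *kulN* is not transcribed.
→ *kulN* is OFF.
ppGpp is absent, so RudF is inactive.
Fuculose is absent, so CilF is inactive.
Required activator RudF is absent, so *oxaJ* is not transcribed.
→ *oxaJ* is OFF.
0 of the 3 genes are transcribed.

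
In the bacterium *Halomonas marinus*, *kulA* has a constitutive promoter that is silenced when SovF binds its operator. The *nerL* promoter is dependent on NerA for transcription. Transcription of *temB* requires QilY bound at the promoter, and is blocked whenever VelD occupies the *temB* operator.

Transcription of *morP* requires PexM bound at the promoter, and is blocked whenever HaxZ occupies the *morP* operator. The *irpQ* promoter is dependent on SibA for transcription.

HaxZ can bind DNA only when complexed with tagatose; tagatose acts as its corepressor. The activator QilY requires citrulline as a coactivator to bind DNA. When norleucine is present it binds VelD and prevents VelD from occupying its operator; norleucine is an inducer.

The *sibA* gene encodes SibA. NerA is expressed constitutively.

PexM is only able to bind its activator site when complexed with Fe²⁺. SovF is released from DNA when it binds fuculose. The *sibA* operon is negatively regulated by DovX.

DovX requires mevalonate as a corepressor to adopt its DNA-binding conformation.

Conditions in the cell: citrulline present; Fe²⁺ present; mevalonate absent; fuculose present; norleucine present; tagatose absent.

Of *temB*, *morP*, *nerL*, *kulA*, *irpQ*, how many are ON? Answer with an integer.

5

Norleucine is present, so VelD is inactive.
Citrulline is present, so QilY is active.
No repressor is bound and QilY is active, so *temB* is transcribed.
→ *temB* is ON.
Tagatose is absent, so HaxZ is inactive.
Fe²⁺ is present, so PexM is active.
No repressor is bound and PexM is active, so *morP* is transcribed.
→ *morP* is ON.
NerA is produced constitutively and is active.
No repressor is bound and NerA is active, so *nerL* is transcribed.
→ *nerL* is ON.
Fuculose is present, so SovF is inactive.
With no repressor bound, *kulA* is transcribed.
→ *kulA* is ON.
Mevalonate is absent, so DovX is inactive.
With no repressor bound, *sibA* is transcribed.
So SibA is produced and active.
No repressor is bound and SibA is active, so *irpQ* is transcribed.
→ *irpQ* is ON.
5 of the 5 genes are transcribed.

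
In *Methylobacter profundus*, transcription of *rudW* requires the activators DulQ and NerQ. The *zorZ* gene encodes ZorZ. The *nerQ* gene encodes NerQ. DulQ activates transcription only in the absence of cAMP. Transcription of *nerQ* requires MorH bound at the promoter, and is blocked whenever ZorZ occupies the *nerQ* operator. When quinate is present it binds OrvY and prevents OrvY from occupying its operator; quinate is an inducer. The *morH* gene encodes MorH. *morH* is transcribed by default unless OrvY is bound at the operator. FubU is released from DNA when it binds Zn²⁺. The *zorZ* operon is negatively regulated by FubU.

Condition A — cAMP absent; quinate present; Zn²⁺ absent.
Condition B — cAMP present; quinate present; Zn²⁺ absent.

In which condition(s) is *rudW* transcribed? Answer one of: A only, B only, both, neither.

A only

Condition A:
cAMP is absent, so DulQ is active.
Quinate is present, so OrvY is inactive.
With no repressor bound, *morH* is transcribed.
So MorH is produced and active.
Zn²⁺ is absent, so FubU is active.
With repressor FubU bound, *zorZ* is not transcribed.
So ZorZ is not produced.
No repressor is bound and MorH is active, so *nerQ* is transcribed.
So NerQ is produced and active.
No repressor is bound and DulQ and NerQ are active, so *rudW* is transcribed.
→ *rudW* is ON in A.
Condition B:
cAMP is present, so DulQ is inactive.
Quinate is present, so OrvY is inactive.
With no repressor bound, *morH* is transcribed.
So MorH is produced and active.
Zn²⁺ is absent, so FubU is active.
With repressor FubU bound, *zorZ* is not transcribed.
So ZorZ is not produced.
No repressor is bound and MorH is active, so *nerQ* is transcribed.
So NerQ is produced and active.
Required activator DulQ is absent, so *rudW* is not transcribed.
→ *rudW* is OFF in B.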